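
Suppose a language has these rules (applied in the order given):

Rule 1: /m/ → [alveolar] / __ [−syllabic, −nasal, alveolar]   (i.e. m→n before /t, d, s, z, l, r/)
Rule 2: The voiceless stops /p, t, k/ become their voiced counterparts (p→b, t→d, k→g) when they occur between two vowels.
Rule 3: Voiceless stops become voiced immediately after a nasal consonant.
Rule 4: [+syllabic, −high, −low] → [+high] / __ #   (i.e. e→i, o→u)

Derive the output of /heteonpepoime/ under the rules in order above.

Rule 1 (nasal place assimilation): no segment meets the environment; /heteonpepoime/ is unchanged.
Rule 2 (intervocalic voicing): /t/ is a voiceless stop between vowels /e/ and /e/, so it voices to [d]. /p/ is a voiceless stop between vowels /e/ and /o/, so it voices to [b]. /heteonpepoime/ → hedeonpeboime.
Rule 3 (post-nasal voicing): /p/ is a voiceless stop immediately after the nasal /n/, so it voices to [b]. /hedeonpeboime/ → hedeonbeboime.
Rule 4 (final vowel raising): /e/ is a mid vowel in word-final position, so it raises to [i]. /hedeonbeboime/ → hedeonbeboimi.

hedeonbeboimi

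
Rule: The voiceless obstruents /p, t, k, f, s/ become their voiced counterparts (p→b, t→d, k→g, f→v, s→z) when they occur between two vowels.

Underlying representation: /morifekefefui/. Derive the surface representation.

morivegevevui

/f/ is a voiceless obstruent between vowels /i/ and /e/, so it voices to [v].
/k/ is a voiceless obstruent between vowels /e/ and /e/, so it voices to [g].
/f/ is a voiceless obstruent between vowels /e/ and /e/, so it voices to [v].
/f/ is a voiceless obstruent between vowels /e/ and /u/, so it voices to [v].
Surface form: [morivegevevui].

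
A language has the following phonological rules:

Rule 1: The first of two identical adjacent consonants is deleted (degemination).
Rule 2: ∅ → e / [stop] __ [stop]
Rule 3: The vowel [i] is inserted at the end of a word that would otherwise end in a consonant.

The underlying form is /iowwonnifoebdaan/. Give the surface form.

iowonifoebedaani

Rule 1 (degemination): /ww/ is a geminate; the first /w/ deletes. /nn/ is a geminate; the first /n/ deletes. /iowwonnifoebdaan/ → iowonifoebdaan.
Rule 2 (stop-cluster e-epenthesis): /b/ and /d/ form a stop–stop cluster, so [e] is inserted between them. /iowonifoebdaan/ → iowonifoebedaan.
Rule 3 (final i-epenthesis): the form ends in the consonant /n/, so [i] is inserted word-finally. /iowonifoebedaan/ → iowonifoebedaani.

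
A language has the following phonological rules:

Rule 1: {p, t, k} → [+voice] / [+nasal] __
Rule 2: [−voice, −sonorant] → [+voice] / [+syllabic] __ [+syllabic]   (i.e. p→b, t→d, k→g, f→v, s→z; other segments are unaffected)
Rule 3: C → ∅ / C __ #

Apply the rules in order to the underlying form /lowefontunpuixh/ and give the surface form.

lowevondunbuix

Rule 1 (post-nasal voicing): /t/ is a voiceless stop immediately after the nasal /n/, so it voices to [d]. /p/ is a voiceless stop immediately after the nasal /n/, so it voices to [b]. /lowefontunpuixh/ → lowefondunbuixh.
Rule 2 (intervocalic voicing): /f/ is a voiceless obstruent between vowels /e/ and /o/, so it voices to [v]. /lowefondunbuixh/ → lowevondunbuixh.
Rule 3 (final cluster simplification): /h/ is the second consonant of a word-final cluster /xh/, so it deletes. /lowevondunbuixh/ → lowevondunbuix.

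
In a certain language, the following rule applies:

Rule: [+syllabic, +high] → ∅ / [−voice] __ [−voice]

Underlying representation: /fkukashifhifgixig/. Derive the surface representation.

/u/ is a high vowel flanked by voiceless consonants /k/ and /k/, so it deletes.
/i/ is a high vowel flanked by voiceless consonants /h/ and /f/, so it deletes.
/i/ is a high vowel flanked by voiceless consonants /h/ and /f/, so it deletes.
Surface form: [fkkashfhfgixig].

fkkashfhfgixig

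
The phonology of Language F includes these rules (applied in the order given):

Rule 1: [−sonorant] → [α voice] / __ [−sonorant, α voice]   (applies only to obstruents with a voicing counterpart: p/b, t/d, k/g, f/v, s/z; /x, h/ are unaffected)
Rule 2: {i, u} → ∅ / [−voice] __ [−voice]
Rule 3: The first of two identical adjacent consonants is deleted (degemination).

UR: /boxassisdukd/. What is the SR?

boxasizdugd

Rule 1 (regressive voicing assimilation): /s/ precedes the voiced obstruent /d/, so it voices to [z] by assimilation. /k/ precedes the voiced obstruent /d/, so it voices to [g] by assimilation. /boxassisdukd/ → boxassizdugd.
Rule 2 (high vowel syncope): no segment meets the environment; /boxassizdugd/ is unchanged.
Rule 3 (degemination): /ss/ is a geminate; the first /s/ deletes. /boxassizdugd/ → boxasizdugd.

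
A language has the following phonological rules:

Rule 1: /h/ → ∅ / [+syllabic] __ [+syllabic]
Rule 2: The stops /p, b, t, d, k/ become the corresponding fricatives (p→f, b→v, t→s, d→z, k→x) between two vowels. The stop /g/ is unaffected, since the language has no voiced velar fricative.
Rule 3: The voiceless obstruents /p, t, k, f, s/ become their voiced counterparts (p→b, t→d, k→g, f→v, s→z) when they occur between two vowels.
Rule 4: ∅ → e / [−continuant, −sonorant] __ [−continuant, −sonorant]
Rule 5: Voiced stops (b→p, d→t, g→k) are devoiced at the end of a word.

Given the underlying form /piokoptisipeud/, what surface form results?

pioxopetiziveut

Rule 1 (intervocalic h-deletion): no segment meets the environment; /piokoptisipeud/ is unchanged.
Rule 2 (intervocalic spirantization): /k/ is a stop between vowels /o/ and /o/, so it spirantizes to the fricative [x]. /p/ is a stop between vowels /i/ and /e/, so it spirantizes to the fricative [f]. /piokoptisipeud/ → pioxoptisifeud.
Rule 3 (intervocalic voicing): /s/ is a voiceless obstruent between vowels /i/ and /i/, so it voices to [z]. /f/ is a voiceless obstruent between vowels /i/ and /e/, so it voices to [v]. /pioxoptisifeud/ → pioxoptiziveud.
Rule 4 (stop-cluster e-epenthesis): /p/ and /t/ form a stop–stop cluster, so [e] is inserted between them. /pioxoptiziveud/ → pioxopetiziveud.
Rule 5 (final devoicing): /d/ is a voiced stop in word-final position, so it devoices to [t]. /pioxopetiziveud/ → pioxopetiziveut.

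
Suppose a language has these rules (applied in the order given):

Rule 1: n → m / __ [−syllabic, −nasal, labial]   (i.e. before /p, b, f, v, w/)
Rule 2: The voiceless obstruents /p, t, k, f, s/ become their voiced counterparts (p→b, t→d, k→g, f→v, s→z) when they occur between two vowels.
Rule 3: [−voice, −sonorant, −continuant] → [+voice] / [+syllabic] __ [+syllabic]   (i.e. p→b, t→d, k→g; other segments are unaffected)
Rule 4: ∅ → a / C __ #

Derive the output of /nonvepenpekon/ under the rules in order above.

Rule 1 (nasal place assimilation): /n/ precedes the labial consonant /v/, so it assimilates in place to [m]. /n/ precedes the labial consonant /p/, so it assimilates in place to [m]. /nonvepenpekon/ → nomvepempekon.
Rule 2 (intervocalic voicing): /p/ is a voiceless obstruent between vowels /e/ and /e/, so it voices to [b]. /k/ is a voiceless obstruent between vowels /e/ and /o/, so it voices to [g]. /nomvepempekon/ → nomvebempegon.
Rule 3 (intervocalic voicing): no segment meets the environment; /nomvebempegon/ is unchanged.
Rule 4 (final a-epenthesis): the form ends in the consonant /n/, so [a] is inserted word-finally. /nomvebempegon/ → nomvebempegona.

nomvebempegona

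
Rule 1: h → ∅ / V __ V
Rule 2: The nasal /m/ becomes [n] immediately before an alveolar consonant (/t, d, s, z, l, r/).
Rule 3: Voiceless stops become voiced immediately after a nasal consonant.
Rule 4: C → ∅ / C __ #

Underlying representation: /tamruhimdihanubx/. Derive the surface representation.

Rule 1 (intervocalic h-deletion): /h/ occurs between vowels /u/ and /i/, so it deletes. /h/ occurs between vowels /i/ and /a/, so it deletes. /tamruhimdihanubx/ → tamruimdianubx.
Rule 2 (nasal place assimilation): /m/ precedes the alveolar consonant /r/, so it assimilates in place to [n]. /m/ precedes the alveolar consonant /d/, so it assimilates in place to [n]. /tamruimdianubx/ → tanruindianubx.
Rule 3 (post-nasal voicing): no segment meets the environment; /tanruindianubx/ is unchanged.
Rule 4 (final cluster simplification): /x/ is the second consonant of a word-final cluster /bx/, so it deletes. /tanruindianubx/ → tanruindianub.

tanruindianub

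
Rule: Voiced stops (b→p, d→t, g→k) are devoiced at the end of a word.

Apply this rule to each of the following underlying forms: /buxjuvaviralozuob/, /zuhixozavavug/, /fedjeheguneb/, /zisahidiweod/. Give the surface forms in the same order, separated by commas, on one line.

buxjuvaviralozuop, zuhixozavavuk, fedjehegunep, zisahidiweot

/buxjuvaviralozuob/: /b/ is a voiced stop in word-final position, so it devoices to [p]. → [buxjuvaviralozuop].
/zuhixozavavug/: /g/ is a voiced stop in word-final position, so it devoices to [k]. → [zuhixozavavuk].
/fedjeheguneb/: /b/ is a voiced stop in word-final position, so it devoices to [p]. → [fedjehegunep].
/zisahidiweod/: /d/ is a voiced stop in word-final position, so it devoices to [t]. → [zisahidiweot].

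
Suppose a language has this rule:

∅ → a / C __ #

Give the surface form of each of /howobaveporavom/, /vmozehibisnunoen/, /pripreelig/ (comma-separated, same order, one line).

/howobaveporavom/: the form ends in the consonant /m/, so [a] is inserted word-finally. → [howobaveporavoma].
/vmozehibisnunoen/: the form ends in the consonant /n/, so [a] is inserted word-finally. → [vmozehibisnunoena].
/pripreelig/: the form ends in the consonant /g/, so [a] is inserted word-finally. → [pripreeliga].

howobaveporavoma, vmozehibisnunoena, pripreeliga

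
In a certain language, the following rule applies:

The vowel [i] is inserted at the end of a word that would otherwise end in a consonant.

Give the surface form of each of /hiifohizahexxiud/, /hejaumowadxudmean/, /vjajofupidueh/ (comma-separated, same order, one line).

/hiifohizahexxiud/: the form ends in the consonant /d/, so [i] is inserted word-finally. → [hiifohizahexxiudi].
/hejaumowadxudmean/: the form ends in the consonant /n/, so [i] is inserted word-finally. → [hejaumowadxudmeani].
/vjajofupidueh/: the form ends in the consonant /h/, so [i] is inserted word-finally. → [vjajofupiduehi].

hiifohizahexxiudi, hejaumowadxudmeani, vjajofupiduehi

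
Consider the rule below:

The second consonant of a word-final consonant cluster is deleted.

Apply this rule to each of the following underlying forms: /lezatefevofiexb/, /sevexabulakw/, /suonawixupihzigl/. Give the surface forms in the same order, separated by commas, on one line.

lezatefevofiex, sevexabulak, suonawixupihzig

/lezatefevofiexb/: /b/ is the second consonant of a word-final cluster /xb/, so it deletes. → [lezatefevofiex].
/sevexabulakw/: /w/ is the second consonant of a word-final cluster /kw/, so it deletes. → [sevexabulak].
/suonawixupihzigl/: /l/ is the second consonant of a word-final cluster /gl/, so it deletes. → [suonawixupihzig].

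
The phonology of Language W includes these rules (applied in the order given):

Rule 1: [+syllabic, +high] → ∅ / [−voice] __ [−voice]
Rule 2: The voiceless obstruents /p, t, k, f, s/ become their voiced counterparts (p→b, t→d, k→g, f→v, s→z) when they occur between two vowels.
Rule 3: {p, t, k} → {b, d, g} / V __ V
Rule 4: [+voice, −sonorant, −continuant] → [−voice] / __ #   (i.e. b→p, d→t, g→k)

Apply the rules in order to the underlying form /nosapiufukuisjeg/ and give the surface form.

Rule 1 (high vowel syncope): /u/ is a high vowel flanked by voiceless consonants /f/ and /k/, so it deletes. /nosapiufukuisjeg/ → nosapiufkuisjeg.
Rule 2 (intervocalic voicing): /s/ is a voiceless obstruent between vowels /o/ and /a/, so it voices to [z]. /p/ is a voiceless obstruent between vowels /a/ and /i/, so it voices to [b]. /nosapiufkuisjeg/ → nozabiufkuisjeg.
Rule 3 (intervocalic voicing): no segment meets the environment; /nozabiufkuisjeg/ is unchanged.
Rule 4 (final devoicing): /g/ is a voiced stop in word-final position, so it devoices to [k]. /nozabiufkuisjeg/ → nozabiufkuisjek.

nozabiufkuisjek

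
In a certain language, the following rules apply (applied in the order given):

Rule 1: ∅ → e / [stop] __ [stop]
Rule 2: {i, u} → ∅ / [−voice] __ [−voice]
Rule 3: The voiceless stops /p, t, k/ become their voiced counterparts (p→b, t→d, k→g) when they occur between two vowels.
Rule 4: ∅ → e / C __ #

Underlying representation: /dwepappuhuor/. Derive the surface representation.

dwebabephuore

Rule 1 (stop-cluster e-epenthesis): /p/ and /p/ form a stop–stop cluster, so [e] is inserted between them. /dwepappuhuor/ → dwepapepuhuor.
Rule 2 (high vowel syncope): /u/ is a high vowel flanked by voiceless consonants /p/ and /h/, so it deletes. /dwepapepuhuor/ → dwepapephuor.
Rule 3 (intervocalic voicing): /p/ is a voiceless stop between vowels /e/ and /a/, so it voices to [b]. /p/ is a voiceless stop between vowels /a/ and /e/, so it voices to [b]. /dwepapephuor/ → dwebabephuor.
Rule 4 (final e-epenthesis): the form ends in the consonant /r/, so [e] is inserted word-finally. /dwebabephuor/ → dwebabephuore.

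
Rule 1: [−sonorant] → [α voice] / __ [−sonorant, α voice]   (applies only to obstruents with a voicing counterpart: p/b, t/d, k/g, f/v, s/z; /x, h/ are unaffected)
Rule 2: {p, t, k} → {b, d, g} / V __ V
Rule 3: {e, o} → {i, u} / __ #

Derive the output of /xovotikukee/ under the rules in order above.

Rule 1 (regressive voicing assimilation): no segment meets the environment; /xovotikukee/ is unchanged.
Rule 2 (intervocalic voicing): /t/ is a voiceless stop between vowels /o/ and /i/, so it voices to [d]. /k/ is a voiceless stop between vowels /i/ and /u/, so it voices to [g]. /k/ is a voiceless stop between vowels /u/ and /e/, so it voices to [g]. /xovotikukee/ → xovodigugee.
Rule 3 (final vowel raising): /e/ is a mid vowel in word-final position, so it raises to [i]. /xovodigugee/ → xovodigugei.

xovodigugei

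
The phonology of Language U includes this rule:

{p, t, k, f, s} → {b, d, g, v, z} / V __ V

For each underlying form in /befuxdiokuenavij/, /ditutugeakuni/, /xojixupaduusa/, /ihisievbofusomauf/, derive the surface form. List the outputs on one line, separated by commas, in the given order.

/befuxdiokuenavij/: /f/ is a voiceless obstruent between vowels /e/ and /u/, so it voices to [v]. /k/ is a voiceless obstruent between vowels /o/ and /u/, so it voices to [g]. → [bevuxdioguenavij].
/ditutugeakuni/: /t/ is a voiceless obstruent between vowels /i/ and /u/, so it voices to [d]. /t/ is a voiceless obstruent between vowels /u/ and /u/, so it voices to [d]. /k/ is a voiceless obstruent between vowels /a/ and /u/, so it voices to [g]. → [didudugeaguni].
/xojixupaduusa/: /p/ is a voiceless obstruent between vowels /u/ and /a/, so it voices to [b]. /s/ is a voiceless obstruent between vowels /u/ and /a/, so it voices to [z]. → [xojixubaduuza].
/ihisievbofusomauf/: /s/ is a voiceless obstruent between vowels /i/ and /i/, so it voices to [z]. /f/ is a voiceless obstruent between vowels /o/ and /u/, so it voices to [v]. /s/ is a voiceless obstruent between vowels /u/ and /o/, so it voices to [z]. → [ihizievbovuzomauf].

bevuxdioguenavij, didudugeaguni, xojixubaduuza, ihizievbovuzomauf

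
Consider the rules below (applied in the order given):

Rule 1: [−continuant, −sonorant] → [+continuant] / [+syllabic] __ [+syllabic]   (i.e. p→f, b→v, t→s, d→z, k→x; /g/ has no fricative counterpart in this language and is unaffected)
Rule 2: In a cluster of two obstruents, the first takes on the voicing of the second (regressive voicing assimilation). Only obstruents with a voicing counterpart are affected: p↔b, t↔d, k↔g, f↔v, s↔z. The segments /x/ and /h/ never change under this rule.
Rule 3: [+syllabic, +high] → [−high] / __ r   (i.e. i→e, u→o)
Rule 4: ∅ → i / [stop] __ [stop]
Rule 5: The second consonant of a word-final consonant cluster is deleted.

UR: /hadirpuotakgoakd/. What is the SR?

Rule 1 (intervocalic spirantization): /d/ is a stop between vowels /a/ and /i/, so it spirantizes to the fricative [z]. /t/ is a stop between vowels /o/ and /a/, so it spirantizes to the fricative [s]. /hadirpuotakgoakd/ → hazirpuosakgoakd.
Rule 2 (regressive voicing assimilation): /k/ precedes the voiced obstruent /g/, so it voices to [g] by assimilation. /k/ precedes the voiced obstruent /d/, so it voices to [g] by assimilation. /hazirpuosakgoakd/ → hazirpuosaggoagd.
Rule 3 (pre-rhotic lowering): /i/ is a high vowel immediately before /r/, so it lowers to [e]. /hazirpuosaggoagd/ → hazerpuosaggoagd.
Rule 4 (stop-cluster i-epenthesis): /g/ and /g/ form a stop–stop cluster, so [i] is inserted between them. /g/ and /d/ form a stop–stop cluster, so [i] is inserted between them. /hazerpuosaggoagd/ → hazerpuosagigoagid.
Rule 5 (final cluster simplification): no segment meets the environment; /hazerpuosagigoagid/ is unchanged.

hazerpuosagigoagid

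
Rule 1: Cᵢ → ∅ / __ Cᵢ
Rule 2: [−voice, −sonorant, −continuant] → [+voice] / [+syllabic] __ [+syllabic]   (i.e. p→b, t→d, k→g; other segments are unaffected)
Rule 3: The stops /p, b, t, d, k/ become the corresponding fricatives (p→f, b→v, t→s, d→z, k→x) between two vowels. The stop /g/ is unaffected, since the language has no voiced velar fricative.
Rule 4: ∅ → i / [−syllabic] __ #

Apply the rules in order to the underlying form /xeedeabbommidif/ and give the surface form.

Rule 1 (degemination): /bb/ is a geminate; the first /b/ deletes. /mm/ is a geminate; the first /m/ deletes. /xeedeabbommidif/ → xeedeabomidif.
Rule 2 (intervocalic voicing): no segment meets the environment; /xeedeabomidif/ is unchanged.
Rule 3 (intervocalic spirantization): /d/ is a stop between vowels /e/ and /e/, so it spirantizes to the fricative [z]. /b/ is a stop between vowels /a/ and /o/, so it spirantizes to the fricative [v]. /d/ is a stop between vowels /i/ and /i/, so it spirantizes to the fricative [z]. /xeedeabomidif/ → xeezeavomizif.
Rule 4 (final i-epenthesis): the form ends in the consonant /f/, so [i] is inserted word-finally. /xeezeavomizif/ → xeezeavomizifi.

xeezeavomizifi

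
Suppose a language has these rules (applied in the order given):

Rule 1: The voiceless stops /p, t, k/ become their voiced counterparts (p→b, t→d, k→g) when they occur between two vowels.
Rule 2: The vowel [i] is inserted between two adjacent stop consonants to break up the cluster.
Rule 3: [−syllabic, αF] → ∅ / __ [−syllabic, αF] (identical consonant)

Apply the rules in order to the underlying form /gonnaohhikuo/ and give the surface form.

Rule 1 (intervocalic voicing): /k/ is a voiceless stop between vowels /i/ and /u/, so it voices to [g]. /gonnaohhikuo/ → gonnaohhiguo.
Rule 2 (stop-cluster i-epenthesis): no segment meets the environment; /gonnaohhiguo/ is unchanged.
Rule 3 (degemination): /nn/ is a geminate; the first /n/ deletes. /hh/ is a geminate; the first /h/ deletes. /gonnaohhiguo/ → gonaohiguo.

gonaohiguo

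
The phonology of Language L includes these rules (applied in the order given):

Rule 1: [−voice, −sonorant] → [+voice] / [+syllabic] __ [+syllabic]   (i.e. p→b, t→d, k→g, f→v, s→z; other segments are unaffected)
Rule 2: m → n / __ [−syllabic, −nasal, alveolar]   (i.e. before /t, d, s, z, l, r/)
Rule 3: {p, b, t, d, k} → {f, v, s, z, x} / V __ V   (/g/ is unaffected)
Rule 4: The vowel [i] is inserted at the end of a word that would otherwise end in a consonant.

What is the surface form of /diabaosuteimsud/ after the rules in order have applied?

Rule 1 (intervocalic voicing): /s/ is a voiceless obstruent between vowels /o/ and /u/, so it voices to [z]. /t/ is a voiceless obstruent between vowels /u/ and /e/, so it voices to [d]. /diabaosuteimsud/ → diabaozudeimsud.
Rule 2 (nasal place assimilation): /m/ precedes the alveolar consonant /s/, so it assimilates in place to [n]. /diabaozudeimsud/ → diabaozudeinsud.
Rule 3 (intervocalic spirantization): /b/ is a stop between vowels /a/ and /a/, so it spirantizes to the fricative [v]. /d/ is a stop between vowels /u/ and /e/, so it spirantizes to the fricative [z]. /diabaozudeinsud/ → diavaozuzeinsud.
Rule 4 (final i-epenthesis): the form ends in the consonant /d/, so [i] is inserted word-finally. /diavaozuzeinsud/ → diavaozuzeinsudi.

diavaozuzeinsudi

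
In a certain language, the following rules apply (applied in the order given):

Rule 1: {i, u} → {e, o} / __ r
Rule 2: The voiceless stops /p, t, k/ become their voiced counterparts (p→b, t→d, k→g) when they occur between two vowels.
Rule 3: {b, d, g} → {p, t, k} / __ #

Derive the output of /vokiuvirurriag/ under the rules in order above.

Rule 1 (pre-rhotic lowering): /i/ is a high vowel immediately before /r/, so it lowers to [e]. /u/ is a high vowel immediately before /r/, so it lowers to [o]. /vokiuvirurriag/ → vokiuverorriag.
Rule 2 (intervocalic voicing): /k/ is a voiceless stop between vowels /o/ and /i/, so it voices to [g]. /vokiuverorriag/ → vogiuverorriag.
Rule 3 (final devoicing): /g/ is a voiced stop in word-final position, so it devoices to [k]. /vogiuverorriag/ → vogiuverorriak.

vogiuverorriak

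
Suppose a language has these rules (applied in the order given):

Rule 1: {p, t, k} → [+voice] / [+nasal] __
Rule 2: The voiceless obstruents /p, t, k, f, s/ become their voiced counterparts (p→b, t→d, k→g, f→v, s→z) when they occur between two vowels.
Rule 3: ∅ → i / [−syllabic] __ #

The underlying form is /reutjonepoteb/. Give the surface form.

reutjonebodebi

Rule 1 (post-nasal voicing): no segment meets the environment; /reutjonepoteb/ is unchanged.
Rule 2 (intervocalic voicing): /p/ is a voiceless obstruent between vowels /e/ and /o/, so it voices to [b]. /t/ is a voiceless obstruent between vowels /o/ and /e/, so it voices to [d]. /reutjonepoteb/ → reutjonebodeb.
Rule 3 (final i-epenthesis): the form ends in the consonant /b/, so [i] is inserted word-finally. /reutjonebodeb/ → reutjonebodebi.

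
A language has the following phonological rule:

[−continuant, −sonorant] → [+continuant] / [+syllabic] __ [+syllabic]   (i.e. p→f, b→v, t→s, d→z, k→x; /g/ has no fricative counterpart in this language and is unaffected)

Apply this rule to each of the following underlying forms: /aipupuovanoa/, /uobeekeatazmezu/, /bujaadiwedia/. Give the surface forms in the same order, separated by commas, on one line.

/aipupuovanoa/: /p/ is a stop between vowels /i/ and /u/, so it spirantizes to the fricative [f]. /p/ is a stop between vowels /u/ and /u/, so it spirantizes to the fricative [f]. → [aifufuovanoa].
/uobeekeatazmezu/: /b/ is a stop between vowels /o/ and /e/, so it spirantizes to the fricative [v]. /k/ is a stop between vowels /e/ and /e/, so it spirantizes to the fricative [x]. /t/ is a stop between vowels /a/ and /a/, so it spirantizes to the fricative [s]. → [uoveexeasazmezu].
/bujaadiwedia/: /d/ is a stop between vowels /a/ and /i/, so it spirantizes to the fricative [z]. /d/ is a stop between vowels /e/ and /i/, so it spirantizes to the fricative [z]. → [bujaaziwezia].

aifufuovanoa, uoveexeasazmezu, bujaaziwezia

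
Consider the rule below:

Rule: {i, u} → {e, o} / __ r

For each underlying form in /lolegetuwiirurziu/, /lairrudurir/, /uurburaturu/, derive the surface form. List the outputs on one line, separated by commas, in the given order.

lolegetuwierorziu, laerrudorer, uorboratoru

/lolegetuwiirurziu/: /i/ is a high vowel immediately before /r/, so it lowers to [e]. /u/ is a high vowel immediately before /r/, so it lowers to [o]. → [lolegetuwierorziu].
/lairrudurir/: /i/ is a high vowel immediately before /r/, so it lowers to [e]. /u/ is a high vowel immediately before /r/, so it lowers to [o]. /i/ is a high vowel immediately before /r/, so it lowers to [e]. → [laerrudorer].
/uurburaturu/: /u/ is a high vowel immediately before /r/, so it lowers to [o]. /u/ is a high vowel immediately before /r/, so it lowers to [o]. /u/ is a high vowel immediately before /r/, so it lowers to [o]. → [uorboratoru].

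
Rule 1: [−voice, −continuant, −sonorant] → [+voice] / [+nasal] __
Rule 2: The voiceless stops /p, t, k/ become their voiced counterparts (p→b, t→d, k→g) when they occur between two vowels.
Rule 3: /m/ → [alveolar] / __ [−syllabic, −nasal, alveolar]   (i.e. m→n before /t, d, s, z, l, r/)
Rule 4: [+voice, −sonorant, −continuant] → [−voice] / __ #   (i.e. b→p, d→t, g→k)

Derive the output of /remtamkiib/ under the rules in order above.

rendamgiip

Rule 1 (post-nasal voicing): /t/ is a voiceless stop immediately after the nasal /m/, so it voices to [d]. /k/ is a voiceless stop immediately after the nasal /m/, so it voices to [g]. /remtamkiib/ → remdamgiib.
Rule 2 (intervocalic voicing): no segment meets the environment; /remdamgiib/ is unchanged.
Rule 3 (nasal place assimilation): /m/ precedes the alveolar consonant /d/, so it assimilates in place to [n]. /remdamgiib/ → rendamgiib.
Rule 4 (final devoicing): /b/ is a voiced stop in word-final position, so it devoices to [p]. /rendamgiib/ → rendamgiip.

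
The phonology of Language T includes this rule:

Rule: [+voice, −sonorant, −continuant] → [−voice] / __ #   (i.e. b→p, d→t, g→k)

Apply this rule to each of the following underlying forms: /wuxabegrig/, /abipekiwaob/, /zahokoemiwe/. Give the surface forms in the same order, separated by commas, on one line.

wuxabegrik, abipekiwaop, zahokoemiwe

/wuxabegrig/: /g/ is a voiced stop in word-final position, so it devoices to [k]. → [wuxabegrik].
/abipekiwaob/: /b/ is a voiced stop in word-final position, so it devoices to [p]. → [abipekiwaop].
/zahokoemiwe/: the rule's environment is not met; surfaces unchanged as [zahokoemiwe].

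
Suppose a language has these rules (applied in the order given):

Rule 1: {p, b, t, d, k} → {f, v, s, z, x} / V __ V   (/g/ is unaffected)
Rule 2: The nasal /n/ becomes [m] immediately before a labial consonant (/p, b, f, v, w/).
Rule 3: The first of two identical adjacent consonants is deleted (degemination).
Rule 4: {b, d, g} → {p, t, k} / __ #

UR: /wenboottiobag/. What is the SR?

Rule 1 (intervocalic spirantization): /b/ is a stop between vowels /o/ and /a/, so it spirantizes to the fricative [v]. /wenboottiobag/ → wenboottiovag.
Rule 2 (nasal place assimilation): /n/ precedes the labial consonant /b/, so it assimilates in place to [m]. /wenboottiovag/ → wemboottiovag.
Rule 3 (degemination): /tt/ is a geminate; the first /t/ deletes. /wemboottiovag/ → wembootiovag.
Rule 4 (final devoicing): /g/ is a voiced stop in word-final position, so it devoices to [k]. /wembootiovag/ → wembootiovak.

wembootiovak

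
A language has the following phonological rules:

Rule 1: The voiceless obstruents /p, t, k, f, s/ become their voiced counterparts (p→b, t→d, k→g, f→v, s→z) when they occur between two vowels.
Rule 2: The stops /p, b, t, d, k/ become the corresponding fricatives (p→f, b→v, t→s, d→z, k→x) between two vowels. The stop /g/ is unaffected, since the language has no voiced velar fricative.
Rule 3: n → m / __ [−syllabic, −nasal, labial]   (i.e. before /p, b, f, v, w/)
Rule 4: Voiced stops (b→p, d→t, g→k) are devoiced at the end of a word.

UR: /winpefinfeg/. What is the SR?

Rule 1 (intervocalic voicing): /f/ is a voiceless obstruent between vowels /e/ and /i/, so it voices to [v]. /winpefinfeg/ → winpevinfeg.
Rule 2 (intervocalic spirantization): no segment meets the environment; /winpevinfeg/ is unchanged.
Rule 3 (nasal place assimilation): /n/ precedes the labial consonant /p/, so it assimilates in place to [m]. /n/ precedes the labial consonant /f/, so it assimilates in place to [m]. /winpevinfeg/ → wimpevimfeg.
Rule 4 (final devoicing): /g/ is a voiced stop in word-final position, so it devoices to [k]. /wimpevimfeg/ → wimpevimfek.

wimpevimfek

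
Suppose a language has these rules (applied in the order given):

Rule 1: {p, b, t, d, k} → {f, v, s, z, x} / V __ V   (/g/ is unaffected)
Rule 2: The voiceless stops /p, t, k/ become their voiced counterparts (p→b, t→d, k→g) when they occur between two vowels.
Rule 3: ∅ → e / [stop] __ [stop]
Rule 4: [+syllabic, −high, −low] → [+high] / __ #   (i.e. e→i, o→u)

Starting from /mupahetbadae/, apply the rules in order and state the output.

mufahetebazai

Rule 1 (intervocalic spirantization): /p/ is a stop between vowels /u/ and /a/, so it spirantizes to the fricative [f]. /d/ is a stop between vowels /a/ and /a/, so it spirantizes to the fricative [z]. /mupahetbadae/ → mufahetbazae.
Rule 2 (intervocalic voicing): no segment meets the environment; /mufahetbazae/ is unchanged.
Rule 3 (stop-cluster e-epenthesis): /t/ and /b/ form a stop–stop cluster, so [e] is inserted between them. /mufahetbazae/ → mufahetebazae.
Rule 4 (final vowel raising): /e/ is a mid vowel in word-final position, so it raises to [i]. /mufahetebazae/ → mufahetebazai.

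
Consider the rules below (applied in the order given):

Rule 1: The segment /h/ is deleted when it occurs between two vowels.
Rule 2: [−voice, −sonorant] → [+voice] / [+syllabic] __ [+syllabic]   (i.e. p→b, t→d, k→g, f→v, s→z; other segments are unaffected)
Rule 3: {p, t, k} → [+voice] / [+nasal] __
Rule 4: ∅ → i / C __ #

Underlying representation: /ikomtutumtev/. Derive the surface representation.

igomdudumdevi

Rule 1 (intervocalic h-deletion): no segment meets the environment; /ikomtutumtev/ is unchanged.
Rule 2 (intervocalic voicing): /k/ is a voiceless obstruent between vowels /i/ and /o/, so it voices to [g]. /t/ is a voiceless obstruent between vowels /u/ and /u/, so it voices to [d]. /ikomtutumtev/ → igomtudumtev.
Rule 3 (post-nasal voicing): /t/ is a voiceless stop immediately after the nasal /m/, so it voices to [d]. /t/ is a voiceless stop immediately after the nasal /m/, so it voices to [d]. /igomtudumtev/ → igomdudumdev.
Rule 4 (final i-epenthesis): the form ends in the consonant /v/, so [i] is inserted word-finally. /igomdudumdev/ → igomdudumdevi.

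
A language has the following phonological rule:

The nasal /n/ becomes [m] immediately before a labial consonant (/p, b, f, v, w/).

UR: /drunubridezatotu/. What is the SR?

No segment of /drunubridezatotu/ meets the structural description of the rule, so the form surfaces unchanged.

drunubridezatotu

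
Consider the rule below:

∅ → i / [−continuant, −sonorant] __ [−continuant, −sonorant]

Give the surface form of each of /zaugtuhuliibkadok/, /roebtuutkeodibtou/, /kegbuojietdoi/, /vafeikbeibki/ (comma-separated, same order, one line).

/zaugtuhuliibkadok/: /g/ and /t/ form a stop–stop cluster, so [i] is inserted between them. /b/ and /k/ form a stop–stop cluster, so [i] is inserted between them. → [zaugituhuliibikadok].
/roebtuutkeodibtou/: /b/ and /t/ form a stop–stop cluster, so [i] is inserted between them. /t/ and /k/ form a stop–stop cluster, so [i] is inserted between them. /b/ and /t/ form a stop–stop cluster, so [i] is inserted between them. → [roebituutikeodibitou].
/kegbuojietdoi/: /g/ and /b/ form a stop–stop cluster, so [i] is inserted between them. /t/ and /d/ form a stop–stop cluster, so [i] is inserted between them. → [kegibuojietidoi].
/vafeikbeibki/: /k/ and /b/ form a stop–stop cluster, so [i] is inserted between them. /b/ and /k/ form a stop–stop cluster, so [i] is inserted between them. → [vafeikibeibiki].

zaugituhuliibikadok, roebituutikeodibitou, kegibuojietidoi, vafeikibeibiki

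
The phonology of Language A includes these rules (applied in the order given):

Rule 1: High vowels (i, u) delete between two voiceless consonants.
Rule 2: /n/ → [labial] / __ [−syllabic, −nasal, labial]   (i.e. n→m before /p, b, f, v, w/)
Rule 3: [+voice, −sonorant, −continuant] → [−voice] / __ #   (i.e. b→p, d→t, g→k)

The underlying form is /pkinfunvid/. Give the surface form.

Rule 1 (high vowel syncope): no segment meets the environment; /pkinfunvid/ is unchanged.
Rule 2 (nasal place assimilation): /n/ precedes the labial consonant /f/, so it assimilates in place to [m]. /n/ precedes the labial consonant /v/, so it assimilates in place to [m]. /pkinfunvid/ → pkimfumvid.
Rule 3 (final devoicing): /d/ is a voiced stop in word-final position, so it devoices to [t]. /pkimfumvid/ → pkimfumvit.

pkimfumvit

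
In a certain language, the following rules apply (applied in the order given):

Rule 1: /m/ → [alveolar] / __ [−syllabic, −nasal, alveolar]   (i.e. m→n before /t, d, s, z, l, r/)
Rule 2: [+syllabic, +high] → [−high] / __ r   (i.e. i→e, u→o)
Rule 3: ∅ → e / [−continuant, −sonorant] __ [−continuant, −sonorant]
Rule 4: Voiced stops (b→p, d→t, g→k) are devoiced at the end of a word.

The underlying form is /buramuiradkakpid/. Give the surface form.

boramueradekakepit

Rule 1 (nasal place assimilation): no segment meets the environment; /buramuiradkakpid/ is unchanged.
Rule 2 (pre-rhotic lowering): /u/ is a high vowel immediately before /r/, so it lowers to [o]. /i/ is a high vowel immediately before /r/, so it lowers to [e]. /buramuiradkakpid/ → boramueradkakpid.
Rule 3 (stop-cluster e-epenthesis): /d/ and /k/ form a stop–stop cluster, so [e] is inserted between them. /k/ and /p/ form a stop–stop cluster, so [e] is inserted between them. /boramueradkakpid/ → boramueradekakepid.
Rule 4 (final devoicing): /d/ is a voiced stop in word-final position, so it devoices to [t]. /boramueradekakepid/ → boramueradekakepit.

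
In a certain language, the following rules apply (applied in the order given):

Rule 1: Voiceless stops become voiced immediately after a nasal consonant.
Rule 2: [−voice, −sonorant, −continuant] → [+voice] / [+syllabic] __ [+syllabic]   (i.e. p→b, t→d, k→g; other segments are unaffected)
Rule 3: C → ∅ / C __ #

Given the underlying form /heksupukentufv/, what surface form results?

heksubugenduf

Rule 1 (post-nasal voicing): /t/ is a voiceless stop immediately after the nasal /n/, so it voices to [d]. /heksupukentufv/ → heksupukendufv.
Rule 2 (intervocalic voicing): /p/ is a voiceless stop between vowels /u/ and /u/, so it voices to [b]. /k/ is a voiceless stop between vowels /u/ and /e/, so it voices to [g]. /heksupukendufv/ → heksubugendufv.
Rule 3 (final cluster simplification): /v/ is the second consonant of a word-final cluster /fv/, so it deletes. /heksubugendufv/ → heksubugenduf.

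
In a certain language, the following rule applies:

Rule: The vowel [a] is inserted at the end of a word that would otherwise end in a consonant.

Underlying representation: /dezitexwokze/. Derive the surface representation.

No segment of /dezitexwokze/ meets the structural description of the rule, so the form surfaces unchanged.

dezitexwokze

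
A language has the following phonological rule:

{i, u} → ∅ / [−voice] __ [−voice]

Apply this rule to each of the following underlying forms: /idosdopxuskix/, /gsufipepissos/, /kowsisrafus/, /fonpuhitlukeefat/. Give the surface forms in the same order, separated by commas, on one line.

idosdopxskx, gsfpepssos, kowssrafs, fonphtlukeefat

/idosdopxuskix/: /u/ is a high vowel flanked by voiceless consonants /x/ and /s/, so it deletes. /i/ is a high vowel flanked by voiceless consonants /k/ and /x/, so it deletes. → [idosdopxskx].
/gsufipepissos/: /u/ is a high vowel flanked by voiceless consonants /s/ and /f/, so it deletes. /i/ is a high vowel flanked by voiceless consonants /f/ and /p/, so it deletes. /i/ is a high vowel flanked by voiceless consonants /p/ and /s/, so it deletes. → [gsfpepssos].
/kowsisrafus/: /i/ is a high vowel flanked by voiceless consonants /s/ and /s/, so it deletes. /u/ is a high vowel flanked by voiceless consonants /f/ and /s/, so it deletes. → [kowssrafs].
/fonpuhitlukeefat/: /u/ is a high vowel flanked by voiceless consonants /p/ and /h/, so it deletes. /i/ is a high vowel flanked by voiceless consonants /h/ and /t/, so it deletes. → [fonphtlukeefat].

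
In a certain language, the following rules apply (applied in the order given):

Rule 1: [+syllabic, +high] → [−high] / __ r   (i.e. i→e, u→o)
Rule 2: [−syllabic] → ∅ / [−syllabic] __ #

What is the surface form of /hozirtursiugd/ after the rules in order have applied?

hozertorsiug

Rule 1 (pre-rhotic lowering): /i/ is a high vowel immediately before /r/, so it lowers to [e]. /u/ is a high vowel immediately before /r/, so it lowers to [o]. /hozirtursiugd/ → hozertorsiugd.
Rule 2 (final cluster simplification): /d/ is the second consonant of a word-final cluster /gd/, so it deletes. /hozertorsiugd/ → hozertorsiug.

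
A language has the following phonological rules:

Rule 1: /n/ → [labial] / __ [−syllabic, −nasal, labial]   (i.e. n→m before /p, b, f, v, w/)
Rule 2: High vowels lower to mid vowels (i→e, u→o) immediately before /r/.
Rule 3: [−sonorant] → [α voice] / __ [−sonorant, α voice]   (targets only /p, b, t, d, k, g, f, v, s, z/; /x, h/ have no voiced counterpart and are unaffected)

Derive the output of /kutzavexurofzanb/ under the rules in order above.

kudzavexorovzamb

Rule 1 (nasal place assimilation): /n/ precedes the labial consonant /b/, so it assimilates in place to [m]. /kutzavexurofzanb/ → kutzavexurofzamb.
Rule 2 (pre-rhotic lowering): /u/ is a high vowel immediately before /r/, so it lowers to [o]. /kutzavexurofzamb/ → kutzavexorofzamb.
Rule 3 (regressive voicing assimilation): /t/ precedes the voiced obstruent /z/, so it voices to [d] by assimilation. /f/ precedes the voiced obstruent /z/, so it voices to [v] by assimilation. /kutzavexorofzamb/ → kudzavexorovzamb.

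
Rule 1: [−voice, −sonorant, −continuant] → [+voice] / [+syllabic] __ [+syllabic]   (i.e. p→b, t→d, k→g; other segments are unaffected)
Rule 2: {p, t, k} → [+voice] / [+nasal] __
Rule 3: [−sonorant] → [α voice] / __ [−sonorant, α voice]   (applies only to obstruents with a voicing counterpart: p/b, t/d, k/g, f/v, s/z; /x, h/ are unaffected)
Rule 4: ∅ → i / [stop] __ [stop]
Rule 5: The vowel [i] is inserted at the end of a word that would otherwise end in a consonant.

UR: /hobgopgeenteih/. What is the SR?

hobigobigeendeihi

Rule 1 (intervocalic voicing): no segment meets the environment; /hobgopgeenteih/ is unchanged.
Rule 2 (post-nasal voicing): /t/ is a voiceless stop immediately after the nasal /n/, so it voices to [d]. /hobgopgeenteih/ → hobgopgeendeih.
Rule 3 (regressive voicing assimilation): /p/ precedes the voiced obstruent /g/, so it voices to [b] by assimilation. /hobgopgeendeih/ → hobgobgeendeih.
Rule 4 (stop-cluster i-epenthesis): /b/ and /g/ form a stop–stop cluster, so [i] is inserted between them. /b/ and /g/ form a stop–stop cluster, so [i] is inserted between them. /hobgobgeendeih/ → hobigobigeendeih.
Rule 5 (final i-epenthesis): the form ends in the consonant /h/, so [i] is inserted word-finally. /hobigobigeendeih/ → hobigobigeendeihi.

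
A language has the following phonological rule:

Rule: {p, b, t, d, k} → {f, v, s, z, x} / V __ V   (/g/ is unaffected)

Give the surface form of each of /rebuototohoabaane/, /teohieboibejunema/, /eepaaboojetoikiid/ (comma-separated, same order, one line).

/rebuototohoabaane/: /b/ is a stop between vowels /e/ and /u/, so it spirantizes to the fricative [v]. /t/ is a stop between vowels /o/ and /o/, so it spirantizes to the fricative [s]. /t/ is a stop between vowels /o/ and /o/, so it spirantizes to the fricative [s]. /b/ is a stop between vowels /a/ and /a/, so it spirantizes to the fricative [v]. → [revuososohoavaane].
/teohieboibejunema/: /b/ is a stop between vowels /e/ and /o/, so it spirantizes to the fricative [v]. /b/ is a stop between vowels /i/ and /e/, so it spirantizes to the fricative [v]. → [teohievoivejunema].
/eepaaboojetoikiid/: /p/ is a stop between vowels /e/ and /a/, so it spirantizes to the fricative [f]. /b/ is a stop between vowels /a/ and /o/, so it spirantizes to the fricative [v]. /t/ is a stop between vowels /e/ and /o/, so it spirantizes to the fricative [s]. /k/ is a stop between vowels /i/ and /i/, so it spirantizes to the fricative [x]. → [eefaavoojesoixiid].

revuososohoavaane, teohievoivejunema, eefaavoojesoixiid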